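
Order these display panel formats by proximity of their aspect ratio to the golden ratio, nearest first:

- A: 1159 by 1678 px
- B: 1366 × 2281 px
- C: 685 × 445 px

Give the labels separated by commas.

Ratios: A = 1678 / 1159 ≈ 1.448; B = 2281 / 1366 ≈ 1.670; C = 685 / 445 ≈ 1.539.
|Δ from 1.618|: A 0.170; B 0.052; C 0.079.

B, C, A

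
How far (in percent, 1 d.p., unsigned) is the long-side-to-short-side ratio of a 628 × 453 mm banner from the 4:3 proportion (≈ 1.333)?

Ratio = 628 / 453 ≈ 1.3863.
Ideal 4:3 ≈ 1.3333. |1.3863 − 1.3333| / 1.3333 ≈ 3.98% → 4.0%.

4.0%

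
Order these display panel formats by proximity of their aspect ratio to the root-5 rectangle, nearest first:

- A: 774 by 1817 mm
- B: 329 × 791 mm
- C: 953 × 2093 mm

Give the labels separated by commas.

Ratios: A = 1817 / 774 ≈ 2.348; B = 791 / 329 ≈ 2.404; C = 2093 / 953 ≈ 2.196.
|Δ from 2.236|: A 0.112; B 0.168; C 0.040.

C, A, B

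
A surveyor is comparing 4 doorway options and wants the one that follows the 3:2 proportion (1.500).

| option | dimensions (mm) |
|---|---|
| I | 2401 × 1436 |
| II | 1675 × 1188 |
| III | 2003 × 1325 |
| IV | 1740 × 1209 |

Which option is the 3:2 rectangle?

III

Target 3:2 ≈ 1.500.
I: 1.672 (Δ0.172)  II: 1.410 (Δ0.090)  III: 1.512 (Δ0.012)  IV: 1.439 (Δ0.061)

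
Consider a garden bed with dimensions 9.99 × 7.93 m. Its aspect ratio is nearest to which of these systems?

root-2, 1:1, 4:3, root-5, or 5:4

5:4

9.99/7.93 ≈ 1.260. Nearest candidates are 5:4 (1.250, off by 0.010) and 4:3 (1.333, off by 0.073).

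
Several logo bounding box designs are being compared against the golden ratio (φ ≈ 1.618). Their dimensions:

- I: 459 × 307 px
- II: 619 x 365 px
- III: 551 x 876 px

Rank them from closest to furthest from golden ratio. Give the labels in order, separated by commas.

Ratios: I = 459 / 307 ≈ 1.495; II = 619 / 365 ≈ 1.696; III = 876 / 551 ≈ 1.590.
|Δ from 1.618|: I 0.123; II 0.078; III 0.028.

III, II, I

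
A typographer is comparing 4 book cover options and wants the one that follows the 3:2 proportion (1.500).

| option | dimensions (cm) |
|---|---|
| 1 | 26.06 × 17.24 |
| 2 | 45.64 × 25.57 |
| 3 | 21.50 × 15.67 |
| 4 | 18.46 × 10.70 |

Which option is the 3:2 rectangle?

Target 3:2 ≈ 1.500.
1: 1.512 (Δ0.012)  2: 1.785 (Δ0.285)  3: 1.372 (Δ0.128)  4: 1.725 (Δ0.225)

1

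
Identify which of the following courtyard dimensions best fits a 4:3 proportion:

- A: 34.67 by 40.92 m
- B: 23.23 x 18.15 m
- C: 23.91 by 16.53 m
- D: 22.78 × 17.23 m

D

Target 4:3 ≈ 1.333.
A: 1.180 (Δ0.153)  B: 1.280 (Δ0.053)  C: 1.446 (Δ0.113)  D: 1.322 (Δ0.011)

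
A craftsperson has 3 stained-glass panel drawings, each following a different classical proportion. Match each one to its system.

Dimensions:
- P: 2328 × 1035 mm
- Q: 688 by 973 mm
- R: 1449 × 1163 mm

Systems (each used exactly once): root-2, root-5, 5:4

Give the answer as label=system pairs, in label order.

P=root-5, Q=root-2, R=5:4

Ratios: P ≈ 2.249; Q ≈ 1.414; R ≈ 1.246.
Targets: root-2 ≈ 1.414; root-5 ≈ 2.236; 5:4 ≈ 1.250.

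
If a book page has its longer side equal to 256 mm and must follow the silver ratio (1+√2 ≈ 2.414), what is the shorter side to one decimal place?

silver ratio ≈ 2.41421.
Shorter side = 256 ÷ 2.41421 ≈ 106.039 → 106.0 mm.

106.0 mm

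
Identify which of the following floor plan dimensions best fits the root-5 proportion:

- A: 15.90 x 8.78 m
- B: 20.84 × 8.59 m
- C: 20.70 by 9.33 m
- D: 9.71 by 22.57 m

C

Target root-5 ≈ 2.236.
A: 1.811 (Δ0.425)  B: 2.426 (Δ0.190)  C: 2.219 (Δ0.017)  D: 2.324 (Δ0.088)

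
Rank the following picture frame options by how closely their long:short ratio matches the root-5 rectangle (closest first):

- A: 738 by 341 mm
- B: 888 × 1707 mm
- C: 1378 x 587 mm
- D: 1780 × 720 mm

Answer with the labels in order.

A, C, D, B

A: 738/341 ≈ 2.164 → |2.164 − 2.236| = 0.072
B: 1707/888 ≈ 1.922 → |1.922 − 2.236| = 0.314
C: 1378/587 ≈ 2.348 → |2.348 − 2.236| = 0.112
D: 1780/720 ≈ 2.472 → |2.472 − 2.236| = 0.236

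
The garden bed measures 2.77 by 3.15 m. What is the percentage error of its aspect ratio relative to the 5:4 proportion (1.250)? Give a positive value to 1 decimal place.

9.0%

Ratio = 3.15 / 2.77 ≈ 1.1372.
Ideal 5:4 = 1.2500. |1.1372 − 1.2500| / 1.2500 ≈ 9.02% → 9.0%.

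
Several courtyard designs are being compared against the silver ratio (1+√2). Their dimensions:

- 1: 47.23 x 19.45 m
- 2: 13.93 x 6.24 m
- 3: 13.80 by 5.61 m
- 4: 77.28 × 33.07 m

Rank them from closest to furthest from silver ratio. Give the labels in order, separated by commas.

1, 3, 4, 2

1: 47.23/19.45 ≈ 2.428 → |2.428 − 2.414| = 0.014
2: 13.93/6.24 ≈ 2.232 → |2.232 − 2.414| = 0.182
3: 13.80/5.61 ≈ 2.460 → |2.460 − 2.414| = 0.046
4: 77.28/33.07 ≈ 2.337 → |2.337 − 2.414| = 0.077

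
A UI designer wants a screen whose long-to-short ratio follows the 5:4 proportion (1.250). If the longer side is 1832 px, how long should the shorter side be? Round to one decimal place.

1465.6 px

5:4 = 1.25000.
Shorter side = 1832 ÷ 1.25000 ≈ 1465.600 → 1465.6 px.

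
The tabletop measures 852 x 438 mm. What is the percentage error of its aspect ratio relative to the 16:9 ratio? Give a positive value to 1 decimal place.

9.4%

Ratio = 852 / 438 ≈ 1.9452.
Ideal 16:9 ≈ 1.7778. |1.9452 − 1.7778| / 1.7778 ≈ 9.42% → 9.4%.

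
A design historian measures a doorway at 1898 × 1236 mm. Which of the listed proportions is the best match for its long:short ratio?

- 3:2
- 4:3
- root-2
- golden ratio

1898/1236 ≈ 1.536. Nearest candidates are 3:2 (1.500, off by 0.036) and golden ratio (1.618, off by 0.082).

3:2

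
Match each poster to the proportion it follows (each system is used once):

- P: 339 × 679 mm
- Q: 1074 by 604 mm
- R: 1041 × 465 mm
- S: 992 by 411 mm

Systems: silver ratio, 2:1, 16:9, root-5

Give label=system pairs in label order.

P = 679/339 ≈ 2.003 → 2:1 (2.000)
Q = 1074/604 ≈ 1.778 → 16:9 (1.778)
R = 1041/465 ≈ 2.239 → root-5 (2.236)
S = 992/411 ≈ 2.414 → silver ratio (2.414)

P=2:1, Q=16:9, R=root-5, S=silver ratio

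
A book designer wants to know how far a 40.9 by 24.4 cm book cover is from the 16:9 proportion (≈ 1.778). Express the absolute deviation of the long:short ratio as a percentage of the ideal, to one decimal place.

Ratio = 40.9 / 24.4 ≈ 1.6762.
Ideal 16:9 ≈ 1.7778. |1.6762 − 1.7778| / 1.7778 ≈ 5.71% → 5.7%.

5.7%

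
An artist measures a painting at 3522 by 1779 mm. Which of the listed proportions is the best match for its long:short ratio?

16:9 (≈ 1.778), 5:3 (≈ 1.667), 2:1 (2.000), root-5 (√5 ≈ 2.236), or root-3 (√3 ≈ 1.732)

2:1

3522/1779 ≈ 1.980. Nearest candidates are 2:1 (2.000, off by 0.020) and 16:9 (1.778, off by 0.202).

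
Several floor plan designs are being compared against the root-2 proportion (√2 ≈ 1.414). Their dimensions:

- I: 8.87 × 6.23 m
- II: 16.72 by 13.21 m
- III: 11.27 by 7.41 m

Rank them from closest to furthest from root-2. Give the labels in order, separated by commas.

I, III, II

I: 8.87/6.23 ≈ 1.424 → |1.424 − 1.414| = 0.010
II: 16.72/13.21 ≈ 1.266 → |1.266 − 1.414| = 0.148
III: 11.27/7.41 ≈ 1.521 → |1.521 − 1.414| = 0.107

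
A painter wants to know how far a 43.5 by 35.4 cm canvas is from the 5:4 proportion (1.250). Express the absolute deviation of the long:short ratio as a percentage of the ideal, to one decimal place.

1.7%

Ratio = 43.5 / 35.4 ≈ 1.2288.
Ideal 5:4 = 1.2500. |1.2288 − 1.2500| / 1.2500 ≈ 1.70% → 1.7%.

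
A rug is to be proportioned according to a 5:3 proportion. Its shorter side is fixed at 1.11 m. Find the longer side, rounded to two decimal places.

5:3 ≈ 1.66667.
Longer side = 1.11 × 1.66667 ≈ 1.8500 → 1.85 m.

1.85 m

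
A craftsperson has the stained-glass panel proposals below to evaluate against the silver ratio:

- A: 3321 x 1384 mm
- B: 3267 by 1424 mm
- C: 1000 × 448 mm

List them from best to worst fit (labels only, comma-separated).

Ratios: A = 3321 / 1384 ≈ 2.400; B = 3267 / 1424 ≈ 2.294; C = 1000 / 448 ≈ 2.232.
|Δ from 2.414|: A 0.014; B 0.120; C 0.182.

A, B, C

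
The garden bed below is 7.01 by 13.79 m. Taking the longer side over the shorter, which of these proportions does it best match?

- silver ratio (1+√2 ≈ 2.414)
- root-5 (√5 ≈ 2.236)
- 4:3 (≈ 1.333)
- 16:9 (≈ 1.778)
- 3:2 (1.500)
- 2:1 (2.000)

2:1

13.79/7.01 ≈ 1.967. Nearest candidates are 2:1 (2.000, off by 0.033) and 16:9 (1.778, off by 0.189).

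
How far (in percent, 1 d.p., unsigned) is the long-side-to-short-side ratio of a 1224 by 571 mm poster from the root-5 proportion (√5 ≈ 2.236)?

4.1%

Ratio = 1224 / 571 ≈ 2.1436.
Ideal root-5 ≈ 2.2361. |2.1436 − 2.2361| / 2.2361 ≈ 4.14% → 4.1%.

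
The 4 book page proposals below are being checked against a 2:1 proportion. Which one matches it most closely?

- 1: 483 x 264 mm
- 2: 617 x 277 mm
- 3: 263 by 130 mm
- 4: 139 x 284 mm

Target 2:1 ≈ 2.000.
1: 1.830 (Δ0.170)  2: 2.227 (Δ0.227)  3: 2.023 (Δ0.023)  4: 2.043 (Δ0.043)

3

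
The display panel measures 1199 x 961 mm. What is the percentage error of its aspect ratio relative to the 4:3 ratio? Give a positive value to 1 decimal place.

Ratio = 1199 / 961 ≈ 1.2477.
Ideal 4:3 ≈ 1.3333. |1.2477 − 1.3333| / 1.3333 ≈ 6.42% → 6.4%.

6.4%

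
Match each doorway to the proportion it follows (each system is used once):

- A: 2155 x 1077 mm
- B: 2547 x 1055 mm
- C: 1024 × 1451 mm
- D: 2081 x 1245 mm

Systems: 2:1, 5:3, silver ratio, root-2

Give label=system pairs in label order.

A=2:1, B=silver ratio, C=root-2, D=5:3

A = 2155/1077 ≈ 2.001 → 2:1 (2.000)
B = 2547/1055 ≈ 2.414 → silver ratio (2.414)
C = 1451/1024 ≈ 1.417 → root-2 (1.414)
D = 2081/1245 ≈ 1.671 → 5:3 (1.667)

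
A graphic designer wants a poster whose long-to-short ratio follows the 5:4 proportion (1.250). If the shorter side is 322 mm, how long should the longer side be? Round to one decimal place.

5:4 = 1.25000.
Longer side = 322 × 1.25000 ≈ 402.500 → 402.5 mm.

402.5 mm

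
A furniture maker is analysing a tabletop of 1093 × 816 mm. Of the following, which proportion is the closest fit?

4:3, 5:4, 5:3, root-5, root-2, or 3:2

4:3

Ratio = 1093 / 816 ≈ 1.339.
Distances: 4:3 1.333 (Δ 0.006); 5:4 1.250 (Δ 0.089); 5:3 1.667 (Δ 0.328); root-5 2.236 (Δ 0.897); root-2 1.414 (Δ 0.075); 3:2 1.500 (Δ 0.161).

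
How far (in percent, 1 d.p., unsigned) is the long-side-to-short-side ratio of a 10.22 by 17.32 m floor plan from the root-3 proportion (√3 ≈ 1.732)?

Ratio = 17.32 / 10.22 ≈ 1.6947.
Ideal root-3 ≈ 1.7321. |1.6947 − 1.7321| / 1.7321 ≈ 2.16% → 2.2%.

2.2%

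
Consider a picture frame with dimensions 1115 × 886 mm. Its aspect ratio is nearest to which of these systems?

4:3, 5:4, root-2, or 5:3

5:4

Ratio = 1115 / 886 ≈ 1.258.
Distances: 4:3 1.333 (Δ 0.075); 5:4 1.250 (Δ 0.008); root-2 1.414 (Δ 0.156); 5:3 1.667 (Δ 0.409).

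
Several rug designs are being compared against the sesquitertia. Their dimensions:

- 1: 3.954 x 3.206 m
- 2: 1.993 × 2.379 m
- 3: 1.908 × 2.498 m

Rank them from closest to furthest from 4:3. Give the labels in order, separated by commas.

Ratios: 1 = 3.954 / 3.206 ≈ 1.233; 2 = 2.379 / 1.993 ≈ 1.194; 3 = 2.498 / 1.908 ≈ 1.309.
|Δ from 1.333|: 1 0.100; 2 0.139; 3 0.024.

3, 1, 2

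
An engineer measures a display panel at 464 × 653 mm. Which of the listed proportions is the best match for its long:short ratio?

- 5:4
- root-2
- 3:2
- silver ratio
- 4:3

653/464 ≈ 1.407. Nearest candidates are root-2 (1.414, off by 0.007) and 4:3 (1.333, off by 0.074).

root-2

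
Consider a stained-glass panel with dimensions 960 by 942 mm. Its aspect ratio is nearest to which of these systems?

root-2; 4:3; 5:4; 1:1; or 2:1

960/942 ≈ 1.019. Nearest candidates are 1:1 (1.000, off by 0.019) and 5:4 (1.250, off by 0.231).

1:1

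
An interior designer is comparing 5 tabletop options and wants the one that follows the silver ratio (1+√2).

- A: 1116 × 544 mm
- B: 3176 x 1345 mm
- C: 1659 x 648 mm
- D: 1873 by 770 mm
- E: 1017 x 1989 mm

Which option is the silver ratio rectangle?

D

Ratios (long/short): A ≈ 2.051; B ≈ 2.361; C ≈ 2.560; D ≈ 2.432; E ≈ 1.956.
silver ratio ≈ 2.414; option D is nearest (Δ 0.018).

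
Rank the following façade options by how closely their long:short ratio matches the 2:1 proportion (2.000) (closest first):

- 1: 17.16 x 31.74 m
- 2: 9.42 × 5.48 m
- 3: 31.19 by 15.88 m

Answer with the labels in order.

1: 31.74/17.16 ≈ 1.850 → |1.850 − 2.000| = 0.150
2: 9.42/5.48 ≈ 1.719 → |1.719 − 2.000| = 0.281
3: 31.19/15.88 ≈ 1.964 → |1.964 − 2.000| = 0.036

3, 1, 2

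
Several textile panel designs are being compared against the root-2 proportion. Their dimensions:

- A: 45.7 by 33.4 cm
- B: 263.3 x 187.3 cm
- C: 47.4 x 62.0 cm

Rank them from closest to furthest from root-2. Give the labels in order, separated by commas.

Ratios: A = 45.7 / 33.4 ≈ 1.368; B = 263.3 / 187.3 ≈ 1.406; C = 62.0 / 47.4 ≈ 1.308.
|Δ from 1.414|: A 0.046; B 0.008; C 0.106.

B, A, C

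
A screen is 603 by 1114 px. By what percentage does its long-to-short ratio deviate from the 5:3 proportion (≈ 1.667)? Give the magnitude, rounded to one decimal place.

10.8%

Ratio = 1114 / 603 ≈ 1.8474.
Ideal 5:3 ≈ 1.6667. |1.8474 − 1.6667| / 1.6667 ≈ 10.84% → 10.8%.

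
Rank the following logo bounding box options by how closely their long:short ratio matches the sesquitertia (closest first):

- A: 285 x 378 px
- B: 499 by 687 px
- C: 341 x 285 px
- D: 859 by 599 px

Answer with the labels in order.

A, B, D, C

A: 378/285 ≈ 1.326 → |1.326 − 1.333| = 0.007
B: 687/499 ≈ 1.377 → |1.377 − 1.333| = 0.044
C: 341/285 ≈ 1.196 → |1.196 − 1.333| = 0.137
D: 859/599 ≈ 1.434 → |1.434 − 1.333| = 0.101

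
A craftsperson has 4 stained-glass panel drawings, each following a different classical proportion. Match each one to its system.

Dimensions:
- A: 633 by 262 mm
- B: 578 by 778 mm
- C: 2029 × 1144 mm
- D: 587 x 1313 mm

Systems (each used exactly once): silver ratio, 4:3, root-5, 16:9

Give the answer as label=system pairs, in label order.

Ratios: A ≈ 2.416; B ≈ 1.346; C ≈ 1.774; D ≈ 2.237.
Targets: silver ratio ≈ 2.414; 4:3 ≈ 1.333; root-5 ≈ 2.236; 16:9 ≈ 1.778.

A=silver ratio, B=4:3, C=16:9, D=root-5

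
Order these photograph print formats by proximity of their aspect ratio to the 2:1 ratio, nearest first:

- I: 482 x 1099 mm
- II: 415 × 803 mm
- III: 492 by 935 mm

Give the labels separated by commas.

I: 1099/482 ≈ 2.280 → |2.280 − 2.000| = 0.280
II: 803/415 ≈ 1.935 → |1.935 − 2.000| = 0.065
III: 935/492 ≈ 1.900 → |1.900 − 2.000| = 0.100

II, III, I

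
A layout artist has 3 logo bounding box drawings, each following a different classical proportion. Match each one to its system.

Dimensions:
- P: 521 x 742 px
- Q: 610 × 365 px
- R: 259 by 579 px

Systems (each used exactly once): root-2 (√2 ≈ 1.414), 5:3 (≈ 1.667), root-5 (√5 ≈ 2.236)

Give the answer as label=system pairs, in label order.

P = 742/521 ≈ 1.424 → root-2 (1.414)
Q = 610/365 ≈ 1.671 → 5:3 (1.667)
R = 579/259 ≈ 2.236 → root-5 (2.236)

P=root-2, Q=5:3, R=root-5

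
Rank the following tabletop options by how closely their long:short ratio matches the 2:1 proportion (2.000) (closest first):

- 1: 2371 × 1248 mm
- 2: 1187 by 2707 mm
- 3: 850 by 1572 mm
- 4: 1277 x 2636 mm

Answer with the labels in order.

Ratios: 1 = 2371 / 1248 ≈ 1.900; 2 = 2707 / 1187 ≈ 2.281; 3 = 1572 / 850 ≈ 1.849; 4 = 2636 / 1277 ≈ 2.064.
|Δ from 2.000|: 1 0.100; 2 0.281; 3 0.151; 4 0.064.

4, 1, 3, 2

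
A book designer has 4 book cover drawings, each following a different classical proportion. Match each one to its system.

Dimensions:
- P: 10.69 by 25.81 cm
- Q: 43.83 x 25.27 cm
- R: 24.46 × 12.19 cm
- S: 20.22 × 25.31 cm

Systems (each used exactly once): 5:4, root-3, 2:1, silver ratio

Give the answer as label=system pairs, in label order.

P = 25.81/10.69 ≈ 2.414 → silver ratio (2.414)
Q = 43.83/25.27 ≈ 1.734 → root-3 (1.732)
R = 24.46/12.19 ≈ 2.007 → 2:1 (2.000)
S = 25.31/20.22 ≈ 1.252 → 5:4 (1.250)

P=silver ratio, Q=root-3, R=2:1, S=5:4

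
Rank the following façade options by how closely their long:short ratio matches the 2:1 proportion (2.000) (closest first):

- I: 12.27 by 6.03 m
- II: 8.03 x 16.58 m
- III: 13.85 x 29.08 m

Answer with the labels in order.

I, II, III

Ratios: I = 12.27 / 6.03 ≈ 2.035; II = 16.58 / 8.03 ≈ 2.065; III = 29.08 / 13.85 ≈ 2.100.
|Δ from 2.000|: I 0.035; II 0.065; III 0.100.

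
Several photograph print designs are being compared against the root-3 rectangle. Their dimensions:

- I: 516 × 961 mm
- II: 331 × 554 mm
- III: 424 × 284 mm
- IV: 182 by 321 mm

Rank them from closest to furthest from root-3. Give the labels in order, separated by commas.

IV, II, I, III

Ratios: I = 961 / 516 ≈ 1.862; II = 554 / 331 ≈ 1.674; III = 424 / 284 ≈ 1.493; IV = 321 / 182 ≈ 1.764.
|Δ from 1.732|: I 0.130; II 0.058; III 0.239; IV 0.032.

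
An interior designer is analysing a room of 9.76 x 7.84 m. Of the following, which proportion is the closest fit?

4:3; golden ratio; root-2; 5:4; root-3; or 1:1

9.76/7.84 ≈ 1.245. Nearest candidates are 5:4 (1.250, off by 0.005) and 4:3 (1.333, off by 0.088).

5:4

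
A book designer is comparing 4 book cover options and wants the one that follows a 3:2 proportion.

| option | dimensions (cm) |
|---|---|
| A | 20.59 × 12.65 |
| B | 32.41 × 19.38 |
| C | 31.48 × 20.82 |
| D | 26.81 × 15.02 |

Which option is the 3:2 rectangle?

Target 3:2 ≈ 1.500.
A: 1.628 (Δ0.128)  B: 1.672 (Δ0.172)  C: 1.512 (Δ0.012)  D: 1.785 (Δ0.285)

C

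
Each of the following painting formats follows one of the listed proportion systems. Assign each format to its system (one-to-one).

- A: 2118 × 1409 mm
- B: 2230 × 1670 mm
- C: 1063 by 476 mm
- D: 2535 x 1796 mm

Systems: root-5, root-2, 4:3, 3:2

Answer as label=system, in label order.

A = 2118/1409 ≈ 1.503 → 3:2 (1.500)
B = 2230/1670 ≈ 1.335 → 4:3 (1.333)
C = 1063/476 ≈ 2.233 → root-5 (2.236)
D = 2535/1796 ≈ 1.411 → root-2 (1.414)

A=3:2, B=4:3, C=root-5, D=root-2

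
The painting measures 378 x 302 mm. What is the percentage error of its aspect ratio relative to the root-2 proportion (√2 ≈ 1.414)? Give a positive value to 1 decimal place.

Ratio = 378 / 302 ≈ 1.2517.
Ideal root-2 ≈ 1.4142. |1.2517 − 1.4142| / 1.4142 ≈ 11.49% → 11.5%.

11.5%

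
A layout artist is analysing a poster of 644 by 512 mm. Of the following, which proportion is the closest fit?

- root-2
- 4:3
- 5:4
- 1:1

5:4

Ratio = 644 / 512 ≈ 1.258.
Distances: root-2 1.414 (Δ 0.156); 4:3 1.333 (Δ 0.075); 5:4 1.250 (Δ 0.008); 1:1 1.000 (Δ 0.258).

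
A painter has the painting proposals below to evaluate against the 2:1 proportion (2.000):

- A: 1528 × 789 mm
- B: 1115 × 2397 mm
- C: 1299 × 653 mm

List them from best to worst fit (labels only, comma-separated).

C, A, B

Ratios: A = 1528 / 789 ≈ 1.937; B = 2397 / 1115 ≈ 2.150; C = 1299 / 653 ≈ 1.989.
|Δ from 2.000|: A 0.063; B 0.150; C 0.011.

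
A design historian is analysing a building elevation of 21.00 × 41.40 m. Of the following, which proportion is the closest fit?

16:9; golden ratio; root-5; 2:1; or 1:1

Ratio = 41.40 / 21.00 ≈ 1.971.
Distances: 16:9 1.778 (Δ 0.193); golden ratio 1.618 (Δ 0.353); root-5 2.236 (Δ 0.265); 2:1 2.000 (Δ 0.029); 1:1 1.000 (Δ 0.971).

2:1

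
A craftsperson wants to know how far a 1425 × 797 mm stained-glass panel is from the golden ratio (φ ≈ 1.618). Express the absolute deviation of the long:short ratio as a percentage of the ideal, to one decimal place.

Ratio = 1425 / 797 ≈ 1.7880.
Ideal golden ratio ≈ 1.6180. |1.7880 − 1.6180| / 1.6180 ≈ 10.51% → 10.5%.

10.5%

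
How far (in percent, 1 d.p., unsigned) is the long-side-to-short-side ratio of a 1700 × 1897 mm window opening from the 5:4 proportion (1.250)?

Ratio = 1897 / 1700 ≈ 1.1159.
Ideal 5:4 = 1.2500. |1.1159 − 1.2500| / 1.2500 ≈ 10.73% → 10.7%.

10.7%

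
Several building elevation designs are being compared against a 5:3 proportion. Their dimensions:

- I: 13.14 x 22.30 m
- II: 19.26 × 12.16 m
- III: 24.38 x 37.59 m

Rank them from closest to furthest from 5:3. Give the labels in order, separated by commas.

I, II, III

I: 22.30/13.14 ≈ 1.697 → |1.697 − 1.667| = 0.030
II: 19.26/12.16 ≈ 1.584 → |1.584 − 1.667| = 0.083
III: 37.59/24.38 ≈ 1.542 → |1.542 − 1.667| = 0.125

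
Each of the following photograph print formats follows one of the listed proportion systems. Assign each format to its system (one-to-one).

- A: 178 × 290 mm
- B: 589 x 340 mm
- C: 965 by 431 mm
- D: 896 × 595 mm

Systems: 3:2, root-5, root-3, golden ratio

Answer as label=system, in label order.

A=golden ratio, B=root-3, C=root-5, D=3:2

Ratios: A ≈ 1.629; B ≈ 1.732; C ≈ 2.239; D ≈ 1.506.
Targets: 3:2 ≈ 1.500; root-5 ≈ 2.236; root-3 ≈ 1.732; golden ratio ≈ 1.618.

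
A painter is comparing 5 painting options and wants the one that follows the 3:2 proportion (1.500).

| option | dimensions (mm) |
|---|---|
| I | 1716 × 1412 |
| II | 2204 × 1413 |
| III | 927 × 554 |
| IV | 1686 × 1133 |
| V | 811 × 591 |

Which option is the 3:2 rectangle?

Target 3:2 ≈ 1.500.
I: 1.215 (Δ0.285)  II: 1.560 (Δ0.060)  III: 1.673 (Δ0.173)  IV: 1.488 (Δ0.012)  V: 1.372 (Δ0.128)

IV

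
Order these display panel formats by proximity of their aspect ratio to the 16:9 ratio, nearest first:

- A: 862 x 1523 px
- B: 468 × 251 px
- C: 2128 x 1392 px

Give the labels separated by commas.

A: 1523/862 ≈ 1.767 → |1.767 − 1.778| = 0.011
B: 468/251 ≈ 1.865 → |1.865 − 1.778| = 0.087
C: 2128/1392 ≈ 1.529 → |1.529 − 1.778| = 0.249

A, B, C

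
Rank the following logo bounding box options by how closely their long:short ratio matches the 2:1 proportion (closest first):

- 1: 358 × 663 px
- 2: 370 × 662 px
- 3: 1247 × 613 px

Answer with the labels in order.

1: 663/358 ≈ 1.852 → |1.852 − 2.000| = 0.148
2: 662/370 ≈ 1.789 → |1.789 − 2.000| = 0.211
3: 1247/613 ≈ 2.034 → |2.034 − 2.000| = 0.034

3, 1, 2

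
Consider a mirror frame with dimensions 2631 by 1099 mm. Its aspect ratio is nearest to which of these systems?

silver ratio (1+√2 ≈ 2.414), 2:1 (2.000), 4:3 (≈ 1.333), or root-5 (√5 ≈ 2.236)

silver ratio

Ratio = 2631 / 1099 ≈ 2.394.
Distances: silver ratio 2.414 (Δ 0.020); 2:1 2.000 (Δ 0.394); 4:3 1.333 (Δ 1.061); root-5 2.236 (Δ 0.158).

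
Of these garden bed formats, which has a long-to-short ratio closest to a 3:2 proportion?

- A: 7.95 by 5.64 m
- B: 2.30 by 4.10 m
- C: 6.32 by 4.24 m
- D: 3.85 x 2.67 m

C

Ratios (long/short): A ≈ 1.410; B ≈ 1.783; C ≈ 1.491; D ≈ 1.442.
3:2 ≈ 1.500; option C is nearest (Δ 0.009).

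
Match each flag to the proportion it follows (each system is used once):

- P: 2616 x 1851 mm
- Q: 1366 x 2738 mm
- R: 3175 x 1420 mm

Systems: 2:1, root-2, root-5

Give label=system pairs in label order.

P=root-2, Q=2:1, R=root-5

P = 2616/1851 ≈ 1.413 → root-2 (1.414)
Q = 2738/1366 ≈ 2.004 → 2:1 (2.000)
R = 3175/1420 ≈ 2.236 → root-5 (2.236)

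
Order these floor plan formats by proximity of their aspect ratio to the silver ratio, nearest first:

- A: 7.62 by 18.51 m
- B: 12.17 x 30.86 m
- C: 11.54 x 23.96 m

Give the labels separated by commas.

A: 18.51/7.62 ≈ 2.429 → |2.429 − 2.414| = 0.015
B: 30.86/12.17 ≈ 2.536 → |2.536 − 2.414| = 0.122
C: 23.96/11.54 ≈ 2.076 → |2.076 − 2.414| = 0.338

A, B, C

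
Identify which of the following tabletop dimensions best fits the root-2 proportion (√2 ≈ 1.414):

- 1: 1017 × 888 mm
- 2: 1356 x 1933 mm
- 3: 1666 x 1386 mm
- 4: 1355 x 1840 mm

Target root-2 ≈ 1.414.
1: 1.145 (Δ0.269)  2: 1.426 (Δ0.012)  3: 1.202 (Δ0.212)  4: 1.358 (Δ0.056)

2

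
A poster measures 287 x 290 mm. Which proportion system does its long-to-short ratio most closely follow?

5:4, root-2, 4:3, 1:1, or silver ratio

1:1

Ratio = 290 / 287 ≈ 1.010.
Distances: 5:4 1.250 (Δ 0.240); root-2 1.414 (Δ 0.404); 4:3 1.333 (Δ 0.323); 1:1 1.000 (Δ 0.010); silver ratio 2.414 (Δ 1.404).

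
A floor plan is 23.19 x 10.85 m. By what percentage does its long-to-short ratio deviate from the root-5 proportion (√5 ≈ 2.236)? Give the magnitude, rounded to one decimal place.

Ratio = 23.19 / 10.85 ≈ 2.1373.
Ideal root-5 ≈ 2.2361. |2.1373 − 2.2361| / 2.2361 ≈ 4.42% → 4.4%.

4.4%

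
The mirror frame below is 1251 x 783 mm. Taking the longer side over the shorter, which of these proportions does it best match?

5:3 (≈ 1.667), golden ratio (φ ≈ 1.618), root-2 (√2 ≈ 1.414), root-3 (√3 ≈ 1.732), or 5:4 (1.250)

golden ratio

1251/783 ≈ 1.598. Nearest candidates are golden ratio (1.618, off by 0.020) and 5:3 (1.667, off by 0.069).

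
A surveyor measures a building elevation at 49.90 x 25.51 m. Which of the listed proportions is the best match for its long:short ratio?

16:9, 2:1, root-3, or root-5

2:1

49.90/25.51 ≈ 1.956. Nearest candidates are 2:1 (2.000, off by 0.044) and 16:9 (1.778, off by 0.178).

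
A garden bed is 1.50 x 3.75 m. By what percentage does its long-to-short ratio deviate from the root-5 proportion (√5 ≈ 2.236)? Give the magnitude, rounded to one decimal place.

11.8%

Ratio = 3.75 / 1.50 ≈ 2.5000.
Ideal root-5 ≈ 2.2361. |2.5000 − 2.2361| / 2.2361 ≈ 11.80% → 11.8%.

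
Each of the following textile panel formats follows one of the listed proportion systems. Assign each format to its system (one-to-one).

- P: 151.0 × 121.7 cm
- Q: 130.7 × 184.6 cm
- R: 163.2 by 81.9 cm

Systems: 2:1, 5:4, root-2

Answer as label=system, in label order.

P=5:4, Q=root-2, R=2:1

P = 151.0/121.7 ≈ 1.241 → 5:4 (1.250)
Q = 184.6/130.7 ≈ 1.412 → root-2 (1.414)
R = 163.2/81.9 ≈ 1.993 → 2:1 (2.000)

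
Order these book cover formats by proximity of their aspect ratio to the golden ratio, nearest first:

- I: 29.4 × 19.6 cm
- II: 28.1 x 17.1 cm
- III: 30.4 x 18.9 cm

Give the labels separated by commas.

III, II, I

Ratios: I = 29.4 / 19.6 ≈ 1.500; II = 28.1 / 17.1 ≈ 1.643; III = 30.4 / 18.9 ≈ 1.608.
|Δ from 1.618|: I 0.118; II 0.025; III 0.010.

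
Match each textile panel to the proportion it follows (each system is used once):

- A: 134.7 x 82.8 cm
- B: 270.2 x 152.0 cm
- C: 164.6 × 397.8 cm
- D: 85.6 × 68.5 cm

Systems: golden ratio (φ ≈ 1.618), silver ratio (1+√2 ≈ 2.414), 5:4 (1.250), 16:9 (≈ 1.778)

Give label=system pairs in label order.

A=golden ratio, B=16:9, C=silver ratio, D=5:4

A = 134.7/82.8 ≈ 1.627 → golden ratio (1.618)
B = 270.2/152.0 ≈ 1.778 → 16:9 (1.778)
C = 397.8/164.6 ≈ 2.417 → silver ratio (2.414)
D = 85.6/68.5 ≈ 1.250 → 5:4 (1.250)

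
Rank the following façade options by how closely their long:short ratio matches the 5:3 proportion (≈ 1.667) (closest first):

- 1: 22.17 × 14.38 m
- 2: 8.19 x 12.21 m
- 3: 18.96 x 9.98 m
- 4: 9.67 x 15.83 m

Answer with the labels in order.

4, 1, 2, 3

Ratios: 1 = 22.17 / 14.38 ≈ 1.542; 2 = 12.21 / 8.19 ≈ 1.491; 3 = 18.96 / 9.98 ≈ 1.900; 4 = 15.83 / 9.67 ≈ 1.637.
|Δ from 1.667|: 1 0.125; 2 0.176; 3 0.233; 4 0.030.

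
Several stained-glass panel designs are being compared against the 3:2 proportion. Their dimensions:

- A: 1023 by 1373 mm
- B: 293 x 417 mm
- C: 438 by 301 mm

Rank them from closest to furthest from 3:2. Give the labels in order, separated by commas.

A: 1373/1023 ≈ 1.342 → |1.342 − 1.500| = 0.158
B: 417/293 ≈ 1.423 → |1.423 − 1.500| = 0.077
C: 438/301 ≈ 1.455 → |1.455 − 1.500| = 0.045

C, B, A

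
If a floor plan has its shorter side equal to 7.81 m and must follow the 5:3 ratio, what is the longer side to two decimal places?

5:3 ≈ 1.66667.
Longer side = 7.81 × 1.66667 ≈ 13.0167 → 13.02 m.

13.02 m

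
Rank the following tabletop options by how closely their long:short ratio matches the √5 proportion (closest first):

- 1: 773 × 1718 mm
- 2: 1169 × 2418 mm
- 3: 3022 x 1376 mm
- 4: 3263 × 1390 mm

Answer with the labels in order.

1: 1718/773 ≈ 2.223 → |2.223 − 2.236| = 0.013
2: 2418/1169 ≈ 2.068 → |2.068 − 2.236| = 0.168
3: 3022/1376 ≈ 2.196 → |2.196 − 2.236| = 0.040
4: 3263/1390 ≈ 2.347 → |2.347 − 2.236| = 0.111

1, 3, 4, 2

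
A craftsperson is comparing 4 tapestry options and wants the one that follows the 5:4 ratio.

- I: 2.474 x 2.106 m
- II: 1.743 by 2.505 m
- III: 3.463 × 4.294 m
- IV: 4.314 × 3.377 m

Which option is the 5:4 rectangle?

III

Ratios (long/short): I ≈ 1.175; II ≈ 1.437; III ≈ 1.240; IV ≈ 1.277.
5:4 ≈ 1.250; option III is nearest (Δ 0.010).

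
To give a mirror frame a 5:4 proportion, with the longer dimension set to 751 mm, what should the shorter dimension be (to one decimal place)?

600.8 mm

5:4 = 1.25000.
Shorter side = 751 ÷ 1.25000 ≈ 600.800 → 600.8 mm.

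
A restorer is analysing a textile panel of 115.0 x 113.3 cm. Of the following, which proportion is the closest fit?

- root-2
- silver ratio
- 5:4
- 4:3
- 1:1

1:1

Ratio = 115.0 / 113.3 ≈ 1.015.
Distances: root-2 1.414 (Δ 0.399); silver ratio 2.414 (Δ 1.399); 5:4 1.250 (Δ 0.235); 4:3 1.333 (Δ 0.318); 1:1 1.000 (Δ 0.015).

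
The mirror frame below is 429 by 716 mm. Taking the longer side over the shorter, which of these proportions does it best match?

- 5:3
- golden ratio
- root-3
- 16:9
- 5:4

5:3

Ratio = 716 / 429 ≈ 1.669.
Distances: 5:3 1.667 (Δ 0.002); golden ratio 1.618 (Δ 0.051); root-3 1.732 (Δ 0.063); 16:9 1.778 (Δ 0.109); 5:4 1.250 (Δ 0.419).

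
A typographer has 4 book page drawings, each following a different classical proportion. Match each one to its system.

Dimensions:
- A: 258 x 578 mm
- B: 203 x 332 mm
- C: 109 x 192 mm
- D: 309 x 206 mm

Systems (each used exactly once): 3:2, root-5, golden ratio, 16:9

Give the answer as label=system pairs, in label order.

A = 578/258 ≈ 2.240 → root-5 (2.236)
B = 332/203 ≈ 1.635 → golden ratio (1.618)
C = 192/109 ≈ 1.761 → 16:9 (1.778)
D = 309/206 ≈ 1.500 → 3:2 (1.500)

A=root-5, B=golden ratio, C=16:9, D=3:2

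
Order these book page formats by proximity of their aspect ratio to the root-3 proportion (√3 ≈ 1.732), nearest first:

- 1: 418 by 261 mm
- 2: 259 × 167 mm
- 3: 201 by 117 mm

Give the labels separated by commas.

3, 1, 2

Ratios: 1 = 418 / 261 ≈ 1.602; 2 = 259 / 167 ≈ 1.551; 3 = 201 / 117 ≈ 1.718.
|Δ from 1.732|: 1 0.130; 2 0.181; 3 0.014.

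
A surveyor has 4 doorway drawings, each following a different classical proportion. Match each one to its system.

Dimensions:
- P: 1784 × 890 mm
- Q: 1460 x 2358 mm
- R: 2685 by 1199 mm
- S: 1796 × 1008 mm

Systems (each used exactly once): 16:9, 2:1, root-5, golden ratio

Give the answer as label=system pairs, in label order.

P = 1784/890 ≈ 2.004 → 2:1 (2.000)
Q = 2358/1460 ≈ 1.615 → golden ratio (1.618)
R = 2685/1199 ≈ 2.239 → root-5 (2.236)
S = 1796/1008 ≈ 1.782 → 16:9 (1.778)

P=2:1, Q=golden ratio, R=root-5, S=16:9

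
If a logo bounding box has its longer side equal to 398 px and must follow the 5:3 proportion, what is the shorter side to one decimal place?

5:3 ≈ 1.66667.
Shorter side = 398 ÷ 1.66667 ≈ 238.800 → 238.8 px.

238.8 px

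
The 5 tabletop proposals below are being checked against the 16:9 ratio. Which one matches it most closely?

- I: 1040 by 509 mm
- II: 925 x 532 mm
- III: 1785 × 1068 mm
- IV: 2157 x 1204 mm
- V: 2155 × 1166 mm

Ratios (long/short): I ≈ 2.043; II ≈ 1.739; III ≈ 1.671; IV ≈ 1.792; V ≈ 1.848.
16:9 ≈ 1.778; option IV is nearest (Δ 0.014).

IV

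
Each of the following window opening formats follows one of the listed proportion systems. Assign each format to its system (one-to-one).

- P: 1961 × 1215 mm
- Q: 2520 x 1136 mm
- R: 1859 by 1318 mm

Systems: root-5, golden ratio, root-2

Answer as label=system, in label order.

P = 1961/1215 ≈ 1.614 → golden ratio (1.618)
Q = 2520/1136 ≈ 2.218 → root-5 (2.236)
R = 1859/1318 ≈ 1.410 → root-2 (1.414)

P=golden ratio, Q=root-5, R=root-2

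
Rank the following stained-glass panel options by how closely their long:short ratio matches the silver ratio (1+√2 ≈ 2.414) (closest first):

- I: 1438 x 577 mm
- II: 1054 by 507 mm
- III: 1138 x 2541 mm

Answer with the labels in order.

I, III, II

I: 1438/577 ≈ 2.492 → |2.492 − 2.414| = 0.078
II: 1054/507 ≈ 2.079 → |2.079 − 2.414| = 0.335
III: 2541/1138 ≈ 2.233 → |2.233 − 2.414| = 0.181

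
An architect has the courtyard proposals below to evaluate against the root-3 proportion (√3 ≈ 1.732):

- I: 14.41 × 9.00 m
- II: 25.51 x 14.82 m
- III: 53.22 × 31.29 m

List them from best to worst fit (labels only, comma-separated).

Ratios: I = 14.41 / 9.00 ≈ 1.601; II = 25.51 / 14.82 ≈ 1.721; III = 53.22 / 31.29 ≈ 1.701.
|Δ from 1.732|: I 0.131; II 0.011; III 0.031.

II, III, I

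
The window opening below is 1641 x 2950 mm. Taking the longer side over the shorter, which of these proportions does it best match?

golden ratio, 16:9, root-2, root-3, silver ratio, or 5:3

2950/1641 ≈ 1.798. Nearest candidates are 16:9 (1.778, off by 0.020) and root-3 (1.732, off by 0.066).

16:9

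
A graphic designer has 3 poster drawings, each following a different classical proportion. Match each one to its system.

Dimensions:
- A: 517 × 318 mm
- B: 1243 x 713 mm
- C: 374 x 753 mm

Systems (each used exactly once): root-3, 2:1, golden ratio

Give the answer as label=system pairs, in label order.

A = 517/318 ≈ 1.626 → golden ratio (1.618)
B = 1243/713 ≈ 1.743 → root-3 (1.732)
C = 753/374 ≈ 2.013 → 2:1 (2.000)

A=golden ratio, B=root-3, C=2:1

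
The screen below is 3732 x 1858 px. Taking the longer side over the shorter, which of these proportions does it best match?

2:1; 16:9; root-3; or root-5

2:1

Ratio = 3732 / 1858 ≈ 2.009.
Distances: 2:1 2.000 (Δ 0.009); 16:9 1.778 (Δ 0.231); root-3 1.732 (Δ 0.277); root-5 2.236 (Δ 0.227).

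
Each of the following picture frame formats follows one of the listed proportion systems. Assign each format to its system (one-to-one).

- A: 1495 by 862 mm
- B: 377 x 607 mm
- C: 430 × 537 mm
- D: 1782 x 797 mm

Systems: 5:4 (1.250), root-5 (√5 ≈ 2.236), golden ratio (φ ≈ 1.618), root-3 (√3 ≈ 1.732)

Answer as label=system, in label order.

A=root-3, B=golden ratio, C=5:4, D=root-5

Ratios: A ≈ 1.734; B ≈ 1.610; C ≈ 1.249; D ≈ 2.236.
Targets: 5:4 ≈ 1.250; root-5 ≈ 2.236; golden ratio ≈ 1.618; root-3 ≈ 1.732.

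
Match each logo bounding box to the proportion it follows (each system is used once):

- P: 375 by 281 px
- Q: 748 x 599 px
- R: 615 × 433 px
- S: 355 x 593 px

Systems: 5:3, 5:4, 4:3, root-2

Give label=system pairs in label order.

Ratios: P ≈ 1.335; Q ≈ 1.249; R ≈ 1.420; S ≈ 1.670.
Targets: 5:3 ≈ 1.667; 5:4 ≈ 1.250; 4:3 ≈ 1.333; root-2 ≈ 1.414.

P=4:3, Q=5:4, R=root-2, S=5:3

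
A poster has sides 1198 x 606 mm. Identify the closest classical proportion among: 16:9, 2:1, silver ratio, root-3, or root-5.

1198/606 ≈ 1.977. Nearest candidates are 2:1 (2.000, off by 0.023) and 16:9 (1.778, off by 0.199).

2:1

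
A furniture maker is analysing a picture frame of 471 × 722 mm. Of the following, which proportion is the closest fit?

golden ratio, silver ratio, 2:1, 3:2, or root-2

3:2

722/471 ≈ 1.533. Nearest candidates are 3:2 (1.500, off by 0.033) and golden ratio (1.618, off by 0.085).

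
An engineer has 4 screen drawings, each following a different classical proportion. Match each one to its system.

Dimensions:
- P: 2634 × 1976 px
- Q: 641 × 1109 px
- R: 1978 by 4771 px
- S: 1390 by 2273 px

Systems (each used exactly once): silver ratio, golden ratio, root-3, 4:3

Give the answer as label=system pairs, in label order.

P = 2634/1976 ≈ 1.333 → 4:3 (1.333)
Q = 1109/641 ≈ 1.730 → root-3 (1.732)
R = 4771/1978 ≈ 2.412 → silver ratio (2.414)
S = 2273/1390 ≈ 1.635 → golden ratio (1.618)

P=4:3, Q=root-3, R=silver ratio, S=golden ratio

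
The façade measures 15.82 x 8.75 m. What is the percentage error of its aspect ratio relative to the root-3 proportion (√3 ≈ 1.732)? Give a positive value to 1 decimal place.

4.4%

Ratio = 15.82 / 8.75 ≈ 1.8080.
Ideal root-3 ≈ 1.7321. |1.8080 − 1.7321| / 1.7321 ≈ 4.38% → 4.4%.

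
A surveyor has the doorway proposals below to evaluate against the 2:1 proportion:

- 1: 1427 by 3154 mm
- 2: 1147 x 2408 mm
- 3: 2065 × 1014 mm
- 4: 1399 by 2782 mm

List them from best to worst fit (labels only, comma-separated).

4, 3, 2, 1

1: 3154/1427 ≈ 2.210 → |2.210 − 2.000| = 0.210
2: 2408/1147 ≈ 2.099 → |2.099 − 2.000| = 0.099
3: 2065/1014 ≈ 2.036 → |2.036 − 2.000| = 0.036
4: 2782/1399 ≈ 1.989 → |1.989 − 2.000| = 0.011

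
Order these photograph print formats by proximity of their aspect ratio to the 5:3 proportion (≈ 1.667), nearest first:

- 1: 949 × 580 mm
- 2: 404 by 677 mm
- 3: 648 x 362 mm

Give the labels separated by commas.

Ratios: 1 = 949 / 580 ≈ 1.636; 2 = 677 / 404 ≈ 1.676; 3 = 648 / 362 ≈ 1.790.
|Δ from 1.667|: 1 0.031; 2 0.009; 3 0.123.

2, 1, 3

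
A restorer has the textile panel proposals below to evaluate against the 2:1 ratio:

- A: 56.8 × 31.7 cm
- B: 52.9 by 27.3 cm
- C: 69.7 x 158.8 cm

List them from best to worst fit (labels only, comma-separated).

B, A, C

A: 56.8/31.7 ≈ 1.792 → |1.792 − 2.000| = 0.208
B: 52.9/27.3 ≈ 1.938 → |1.938 − 2.000| = 0.062
C: 158.8/69.7 ≈ 2.278 → |2.278 − 2.000| = 0.278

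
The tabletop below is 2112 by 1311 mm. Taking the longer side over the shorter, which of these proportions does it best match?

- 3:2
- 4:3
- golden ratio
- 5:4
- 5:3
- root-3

2112/1311 ≈ 1.611. Nearest candidates are golden ratio (1.618, off by 0.007) and 5:3 (1.667, off by 0.056).

golden ratio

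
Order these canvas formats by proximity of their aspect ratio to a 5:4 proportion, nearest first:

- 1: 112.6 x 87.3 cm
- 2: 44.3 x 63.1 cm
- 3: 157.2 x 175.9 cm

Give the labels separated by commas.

1, 3, 2

Ratios: 1 = 112.6 / 87.3 ≈ 1.290; 2 = 63.1 / 44.3 ≈ 1.424; 3 = 175.9 / 157.2 ≈ 1.119.
|Δ from 1.250|: 1 0.040; 2 0.174; 3 0.131.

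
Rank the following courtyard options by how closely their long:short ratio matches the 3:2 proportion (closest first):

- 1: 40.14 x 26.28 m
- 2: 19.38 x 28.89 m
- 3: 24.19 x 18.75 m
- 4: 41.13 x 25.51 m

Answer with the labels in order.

1: 40.14/26.28 ≈ 1.527 → |1.527 − 1.500| = 0.027
2: 28.89/19.38 ≈ 1.491 → |1.491 − 1.500| = 0.009
3: 24.19/18.75 ≈ 1.290 → |1.290 − 1.500| = 0.210
4: 41.13/25.51 ≈ 1.612 → |1.612 − 1.500| = 0.112

2, 1, 4, 3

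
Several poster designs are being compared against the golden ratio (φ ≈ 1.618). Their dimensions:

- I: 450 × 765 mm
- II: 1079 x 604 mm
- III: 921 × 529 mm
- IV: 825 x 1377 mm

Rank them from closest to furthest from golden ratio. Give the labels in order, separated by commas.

IV, I, III, II

Ratios: I = 765 / 450 ≈ 1.700; II = 1079 / 604 ≈ 1.786; III = 921 / 529 ≈ 1.741; IV = 1377 / 825 ≈ 1.669.
|Δ from 1.618|: I 0.082; II 0.168; III 0.123; IV 0.051.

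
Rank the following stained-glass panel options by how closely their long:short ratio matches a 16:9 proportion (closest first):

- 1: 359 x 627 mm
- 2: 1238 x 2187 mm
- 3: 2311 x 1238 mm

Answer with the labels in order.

Ratios: 1 = 627 / 359 ≈ 1.747; 2 = 2187 / 1238 ≈ 1.767; 3 = 2311 / 1238 ≈ 1.867.
|Δ from 1.778|: 1 0.031; 2 0.011; 3 0.089.

2, 1, 3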